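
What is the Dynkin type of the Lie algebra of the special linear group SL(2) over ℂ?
A_1 (sl(2))

This is sl(2), which has dimension 2^2 - 1 = 3 and rank 2 - 1 = 1 (a Cartan subalgebra is the diagonal traceless matrices). In the classification of classical Lie algebras, the special linear algebra sl(n+1) has type A_n; here n = 1, so the Dynkin diagram is a chain of 1 nodes with single edges (A_1). Hence the type is A_1.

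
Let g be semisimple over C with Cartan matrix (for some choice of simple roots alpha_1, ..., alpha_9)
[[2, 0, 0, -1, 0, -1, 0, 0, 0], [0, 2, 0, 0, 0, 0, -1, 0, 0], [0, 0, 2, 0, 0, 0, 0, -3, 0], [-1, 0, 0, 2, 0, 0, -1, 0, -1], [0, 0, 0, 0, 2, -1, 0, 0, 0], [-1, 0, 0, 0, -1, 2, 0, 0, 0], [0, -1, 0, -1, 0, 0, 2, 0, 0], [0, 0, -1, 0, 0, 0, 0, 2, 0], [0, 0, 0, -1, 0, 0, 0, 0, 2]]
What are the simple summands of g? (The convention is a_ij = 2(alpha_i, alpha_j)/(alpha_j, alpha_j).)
The diagram associated to this matrix has two connected components: the simple roots {alpha_1, alpha_2, alpha_4, alpha_5, alpha_6, alpha_7, alpha_9} form a chain of 6 nodes with one extra node attached to the third node from one end (E_7), and {alpha_3, alpha_8} form two nodes joined by a triple edge (G_2). A semisimple Lie algebra decomposes uniquely as the direct sum of simple ideals, one per connected component of its Dynkin diagram, so g ≅ E_7 ⊕ G_2 (dimension 133 + 14 = 147).

E7 + G2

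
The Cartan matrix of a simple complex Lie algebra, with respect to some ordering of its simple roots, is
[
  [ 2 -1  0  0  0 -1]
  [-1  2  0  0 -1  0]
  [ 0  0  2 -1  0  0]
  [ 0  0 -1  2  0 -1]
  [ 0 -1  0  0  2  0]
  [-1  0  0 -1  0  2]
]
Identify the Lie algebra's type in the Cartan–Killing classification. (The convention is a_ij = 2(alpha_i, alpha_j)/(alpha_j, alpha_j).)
The matrix has rank 6 with 2's on the diagonal. Reading the off-diagonal entries as Dynkin edges (a single edge where a_ij = a_ji = -1; a double or triple edge where a_ij * a_ji = 2 or 3), the diagram is a chain of 6 nodes with single edges (A_6). One simple-root ordering that puts it in standard form is (alpha_5, alpha_2, alpha_1, alpha_6, alpha_4, alpha_3). So the algebra is type A_6, i.e. sl(7).

A_6 (sl(7))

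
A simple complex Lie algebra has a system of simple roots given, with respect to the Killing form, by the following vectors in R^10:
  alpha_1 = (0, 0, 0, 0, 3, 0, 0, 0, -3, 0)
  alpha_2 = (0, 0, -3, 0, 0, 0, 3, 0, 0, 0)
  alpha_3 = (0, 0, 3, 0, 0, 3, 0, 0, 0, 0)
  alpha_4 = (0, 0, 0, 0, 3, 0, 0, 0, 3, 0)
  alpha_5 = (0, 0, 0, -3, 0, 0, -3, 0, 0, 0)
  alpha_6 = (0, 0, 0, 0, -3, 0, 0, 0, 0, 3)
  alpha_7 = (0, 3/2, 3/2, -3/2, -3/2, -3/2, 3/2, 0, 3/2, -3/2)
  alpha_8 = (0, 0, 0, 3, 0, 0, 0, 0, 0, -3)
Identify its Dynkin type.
Compute the Cartan integers a_ij = 2(alpha_i, alpha_j)/(alpha_j, alpha_j); the resulting 8x8 Cartan matrix is
[[2, 0, 0, 0, 0, -1, -1, 0], [0, 2, -1, 0, -1, 0, 0, 0], [0, -1, 2, 0, 0, 0, 0, 0], [0, 0, 0, 2, 0, -1, 0, 0], [0, -1, 0, 0, 2, 0, 0, -1], [-1, 0, 0, -1, 0, 2, 0, -1], [-1, 0, 0, 0, 0, 0, 2, 0], [0, 0, 0, 0, -1, -1, 0, 2]].
All simple roots have the same length, so the diagram is simply laced. The associated Dynkin diagram is a chain of 7 nodes with one extra node attached to the third node from one end (E_8), so the type is E_8.

E_8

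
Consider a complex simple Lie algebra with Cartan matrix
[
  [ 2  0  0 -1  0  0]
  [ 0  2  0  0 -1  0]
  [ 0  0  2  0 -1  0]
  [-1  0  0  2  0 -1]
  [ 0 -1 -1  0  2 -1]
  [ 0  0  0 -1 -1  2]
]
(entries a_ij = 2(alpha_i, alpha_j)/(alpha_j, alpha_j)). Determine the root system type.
D_6 (so(12))

The matrix has rank 6 with 2's on the diagonal. Reading the off-diagonal entries as Dynkin edges (a single edge where a_ij = a_ji = -1; a double or triple edge where a_ij * a_ji = 2 or 3), the diagram is a chain of 4 nodes with a fork of two nodes at one end (D_6). One simple-root ordering that puts it in standard form is (alpha_1, alpha_4, alpha_6, alpha_5, alpha_3, alpha_2). So the algebra is type D_6, i.e. so(12).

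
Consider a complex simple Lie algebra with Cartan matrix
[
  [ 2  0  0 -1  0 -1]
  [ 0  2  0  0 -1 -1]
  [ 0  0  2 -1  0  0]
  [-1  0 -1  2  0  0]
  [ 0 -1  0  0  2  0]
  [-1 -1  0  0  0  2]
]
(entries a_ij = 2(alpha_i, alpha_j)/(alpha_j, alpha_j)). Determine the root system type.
The matrix has rank 6 with 2's on the diagonal. Reading the off-diagonal entries as Dynkin edges (a single edge where a_ij = a_ji = -1; a double or triple edge where a_ij * a_ji = 2 or 3), the diagram is a chain of 6 nodes with single edges (A_6). One simple-root ordering that puts it in standard form is (alpha_5, alpha_2, alpha_6, alpha_1, alpha_4, alpha_3). So the algebra is type A_6, i.e. sl(7).

type A_6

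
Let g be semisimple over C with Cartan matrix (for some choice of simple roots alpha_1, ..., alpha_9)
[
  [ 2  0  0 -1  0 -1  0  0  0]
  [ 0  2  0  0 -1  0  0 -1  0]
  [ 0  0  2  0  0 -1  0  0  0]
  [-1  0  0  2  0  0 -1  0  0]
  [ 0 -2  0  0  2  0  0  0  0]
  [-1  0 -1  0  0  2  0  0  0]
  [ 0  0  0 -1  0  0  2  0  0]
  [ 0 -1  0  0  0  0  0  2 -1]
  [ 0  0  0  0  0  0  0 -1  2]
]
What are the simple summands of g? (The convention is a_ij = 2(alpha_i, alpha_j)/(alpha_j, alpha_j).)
The diagram associated to this matrix has two connected components: the simple roots {alpha_1, alpha_3, alpha_4, alpha_6, alpha_7} form a chain of 5 nodes with single edges (A_5), and {alpha_2, alpha_5, alpha_8, alpha_9} form a chain of 4 nodes with a double edge at one end; the terminal node there is the unique long simple root (C_4). A semisimple Lie algebra decomposes uniquely as the direct sum of simple ideals, one per connected component of its Dynkin diagram, so g ≅ A_5 ⊕ C_4 (dimension 35 + 36 = 71).

type A_5 + type C_4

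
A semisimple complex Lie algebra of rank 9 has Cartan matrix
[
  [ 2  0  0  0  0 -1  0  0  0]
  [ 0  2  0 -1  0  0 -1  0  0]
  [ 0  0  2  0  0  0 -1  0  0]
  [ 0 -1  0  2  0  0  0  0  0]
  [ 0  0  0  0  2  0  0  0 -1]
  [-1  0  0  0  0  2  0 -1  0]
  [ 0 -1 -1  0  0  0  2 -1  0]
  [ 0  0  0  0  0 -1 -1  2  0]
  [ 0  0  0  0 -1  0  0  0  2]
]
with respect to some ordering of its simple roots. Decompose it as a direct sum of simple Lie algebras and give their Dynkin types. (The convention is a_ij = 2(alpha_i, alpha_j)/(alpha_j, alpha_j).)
type A_2 ⊕ type E_7

The diagram associated to this matrix has two connected components: the simple roots {alpha_5, alpha_9} form a chain of 2 nodes with single edges (A_2), and {alpha_1, alpha_2, alpha_3, alpha_4, alpha_6, alpha_7, alpha_8} form a chain of 6 nodes with one extra node attached to the third node from one end (E_7). A semisimple Lie algebra decomposes uniquely as the direct sum of simple ideals, one per connected component of its Dynkin diagram, so g ≅ A_2 ⊕ E_7 (dimension 8 + 133 = 141).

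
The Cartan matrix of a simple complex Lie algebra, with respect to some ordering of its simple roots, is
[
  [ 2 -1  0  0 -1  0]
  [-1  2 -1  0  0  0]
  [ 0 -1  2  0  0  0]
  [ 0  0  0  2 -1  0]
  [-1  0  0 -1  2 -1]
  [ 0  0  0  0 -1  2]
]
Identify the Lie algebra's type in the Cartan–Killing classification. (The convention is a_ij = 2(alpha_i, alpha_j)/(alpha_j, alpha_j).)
type D_6

The matrix has rank 6 with 2's on the diagonal. Reading the off-diagonal entries as Dynkin edges (a single edge where a_ij = a_ji = -1; a double or triple edge where a_ij * a_ji = 2 or 3), the diagram is a chain of 4 nodes with a fork of two nodes at one end (D_6). One simple-root ordering that puts it in standard form is (alpha_3, alpha_2, alpha_1, alpha_5, alpha_6, alpha_4). So the algebra is type D_6, i.e. so(12).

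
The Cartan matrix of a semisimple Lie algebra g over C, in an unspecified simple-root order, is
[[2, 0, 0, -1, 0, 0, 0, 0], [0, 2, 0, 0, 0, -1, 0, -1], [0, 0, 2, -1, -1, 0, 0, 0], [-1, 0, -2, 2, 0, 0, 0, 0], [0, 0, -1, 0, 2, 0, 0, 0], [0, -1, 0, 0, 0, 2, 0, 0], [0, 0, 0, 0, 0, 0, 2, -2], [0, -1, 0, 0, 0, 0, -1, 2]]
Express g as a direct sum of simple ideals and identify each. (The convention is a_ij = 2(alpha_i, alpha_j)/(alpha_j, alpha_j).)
C_4 (sp(8)) + F_4

The diagram associated to this matrix has two connected components: the simple roots {alpha_2, alpha_6, alpha_7, alpha_8} form a chain of 4 nodes with a double edge at one end; the terminal node there is the unique long simple root (C_4), and {alpha_1, alpha_3, alpha_4, alpha_5} form a chain of 4 nodes with a double edge between the middle two (F_4). A semisimple Lie algebra decomposes uniquely as the direct sum of simple ideals, one per connected component of its Dynkin diagram, so g ≅ C_4 ⊕ F_4 (dimension 36 + 52 = 88).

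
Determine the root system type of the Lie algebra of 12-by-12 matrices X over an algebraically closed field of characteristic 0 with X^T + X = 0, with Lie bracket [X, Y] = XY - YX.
D_6

This is so(12) with 12 even, which has dimension 12(12-1)/2 = 66 and rank 12/2 = 6. In the classification of classical Lie algebras, the orthogonal algebra so(2n) in an even number of variables has type D_n; here n = 6, so the Dynkin diagram is a chain of 4 nodes with a fork of two nodes at one end (D_6). Hence the type is D_6.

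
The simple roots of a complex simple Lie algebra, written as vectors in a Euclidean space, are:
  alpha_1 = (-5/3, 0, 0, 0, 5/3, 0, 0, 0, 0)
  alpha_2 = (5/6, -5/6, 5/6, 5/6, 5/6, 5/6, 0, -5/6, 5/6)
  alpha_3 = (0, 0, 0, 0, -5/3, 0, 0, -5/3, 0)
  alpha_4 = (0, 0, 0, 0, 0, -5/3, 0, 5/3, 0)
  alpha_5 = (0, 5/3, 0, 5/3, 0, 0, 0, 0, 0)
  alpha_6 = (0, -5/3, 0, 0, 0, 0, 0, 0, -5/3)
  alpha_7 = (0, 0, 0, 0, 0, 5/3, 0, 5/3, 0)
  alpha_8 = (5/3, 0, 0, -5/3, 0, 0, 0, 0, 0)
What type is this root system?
Compute the Cartan integers a_ij = 2(alpha_i, alpha_j)/(alpha_j, alpha_j); the resulting 8x8 Cartan matrix is
[[2, 0, -1, 0, 0, 0, 0, -1], [0, 2, 0, -1, 0, 0, 0, 0], [-1, 0, 2, -1, 0, 0, -1, 0], [0, -1, -1, 2, 0, 0, 0, 0], [0, 0, 0, 0, 2, -1, 0, -1], [0, 0, 0, 0, -1, 2, 0, 0], [0, 0, -1, 0, 0, 0, 2, 0], [-1, 0, 0, 0, -1, 0, 0, 2]].
All simple roots have the same length, so the diagram is simply laced. The associated Dynkin diagram is a chain of 7 nodes with one extra node attached to the third node from one end (E_8), so the type is E_8.

E_8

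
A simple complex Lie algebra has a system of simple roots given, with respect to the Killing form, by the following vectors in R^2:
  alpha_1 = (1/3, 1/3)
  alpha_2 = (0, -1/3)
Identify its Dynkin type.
Compute the Cartan integers a_ij = 2(alpha_i, alpha_j)/(alpha_j, alpha_j); the resulting 2x2 Cartan matrix is
[[2, -2], [-1, 2]].
The roots have two lengths (squared-length ratio 2:1); the short ones are alpha_{2}. The associated Dynkin diagram is a chain of 2 nodes with a double edge at one end; the terminal node there is the unique short simple root (B_2), so the type is B_2 (the algebra so(5)).

B2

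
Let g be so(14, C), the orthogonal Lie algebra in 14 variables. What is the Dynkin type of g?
D_7

This is so(14) with 14 even, which has dimension 14(14-1)/2 = 91 and rank 14/2 = 7. In the classification of classical Lie algebras, the orthogonal algebra so(2n) in an even number of variables has type D_n; here n = 7, so the Dynkin diagram is a chain of 5 nodes with a fork of two nodes at one end (D_7). Hence the type is D_7.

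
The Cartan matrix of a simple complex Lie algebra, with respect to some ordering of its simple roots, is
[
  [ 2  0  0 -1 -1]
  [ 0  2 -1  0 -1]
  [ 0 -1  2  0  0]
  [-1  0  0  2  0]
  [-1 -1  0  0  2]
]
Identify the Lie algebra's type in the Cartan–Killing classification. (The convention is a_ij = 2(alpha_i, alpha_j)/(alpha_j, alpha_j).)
The matrix has rank 5 with 2's on the diagonal. Reading the off-diagonal entries as Dynkin edges (a single edge where a_ij = a_ji = -1; a double or triple edge where a_ij * a_ji = 2 or 3), the diagram is a chain of 5 nodes with single edges (A_5). One simple-root ordering that puts it in standard form is (alpha_4, alpha_1, alpha_5, alpha_2, alpha_3). So the algebra is type A_5, i.e. sl(6).

type A_5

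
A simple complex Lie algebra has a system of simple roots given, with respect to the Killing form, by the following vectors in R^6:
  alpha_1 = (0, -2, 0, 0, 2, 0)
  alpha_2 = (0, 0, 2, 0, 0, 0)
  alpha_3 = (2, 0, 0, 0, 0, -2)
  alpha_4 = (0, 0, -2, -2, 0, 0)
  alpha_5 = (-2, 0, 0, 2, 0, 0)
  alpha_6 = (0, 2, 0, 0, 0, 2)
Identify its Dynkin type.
Compute the Cartan integers a_ij = 2(alpha_i, alpha_j)/(alpha_j, alpha_j); the resulting 6x6 Cartan matrix is
[[2, 0, 0, 0, 0, -1], [0, 2, 0, -1, 0, 0], [0, 0, 2, 0, -1, -1], [0, -2, 0, 2, -1, 0], [0, 0, -1, -1, 2, 0], [-1, 0, -1, 0, 0, 2]].
The roots have two lengths (squared-length ratio 2:1); the short ones are alpha_{2}. The associated Dynkin diagram is a chain of 6 nodes with a double edge at one end; the terminal node there is the unique short simple root (B_6), so the type is B_6 (the algebra so(13)).

type B_6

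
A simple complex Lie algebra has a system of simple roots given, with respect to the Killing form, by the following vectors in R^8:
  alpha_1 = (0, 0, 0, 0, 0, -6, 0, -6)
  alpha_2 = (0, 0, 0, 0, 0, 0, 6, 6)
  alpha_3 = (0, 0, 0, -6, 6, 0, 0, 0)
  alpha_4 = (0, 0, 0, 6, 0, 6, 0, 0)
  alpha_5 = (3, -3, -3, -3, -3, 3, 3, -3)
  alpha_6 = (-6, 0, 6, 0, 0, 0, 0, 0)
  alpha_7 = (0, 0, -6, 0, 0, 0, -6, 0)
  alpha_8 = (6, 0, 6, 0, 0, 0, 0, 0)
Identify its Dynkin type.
E_8

Compute the Cartan integers a_ij = 2(alpha_i, alpha_j)/(alpha_j, alpha_j); the resulting 8x8 Cartan matrix is
[[2, -1, 0, -1, 0, 0, 0, 0], [-1, 2, 0, 0, 0, 0, -1, 0], [0, 0, 2, -1, 0, 0, 0, 0], [-1, 0, -1, 2, 0, 0, 0, 0], [0, 0, 0, 0, 2, -1, 0, 0], [0, 0, 0, 0, -1, 2, -1, 0], [0, -1, 0, 0, 0, -1, 2, -1], [0, 0, 0, 0, 0, 0, -1, 2]].
All simple roots have the same length, so the diagram is simply laced. The associated Dynkin diagram is a chain of 7 nodes with one extra node attached to the third node from one end (E_8), so the type is E_8.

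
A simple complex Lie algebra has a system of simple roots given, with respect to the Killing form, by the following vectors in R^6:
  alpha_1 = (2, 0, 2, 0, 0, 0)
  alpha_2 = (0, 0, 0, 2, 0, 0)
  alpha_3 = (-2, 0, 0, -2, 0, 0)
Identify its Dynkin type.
Compute the Cartan integers a_ij = 2(alpha_i, alpha_j)/(alpha_j, alpha_j); the resulting 3x3 Cartan matrix is
[[2, 0, -1], [0, 2, -1], [-1, -2, 2]].
The roots have two lengths (squared-length ratio 2:1); the short ones are alpha_{2}. The associated Dynkin diagram is a chain of 3 nodes with a double edge at one end; the terminal node there is the unique short simple root (B_3), so the type is B_3 (the algebra so(7)).

B_3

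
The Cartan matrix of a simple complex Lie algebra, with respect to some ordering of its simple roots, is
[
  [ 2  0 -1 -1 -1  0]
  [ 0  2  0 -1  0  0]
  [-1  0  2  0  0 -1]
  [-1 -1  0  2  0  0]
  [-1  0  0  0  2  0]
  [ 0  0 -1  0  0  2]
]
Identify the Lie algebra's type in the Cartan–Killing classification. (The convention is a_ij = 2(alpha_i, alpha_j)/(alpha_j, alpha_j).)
E_6

The matrix has rank 6 with 2's on the diagonal. Reading the off-diagonal entries as Dynkin edges (a single edge where a_ij = a_ji = -1; a double or triple edge where a_ij * a_ji = 2 or 3), the diagram is a chain of 5 nodes with one extra node attached to the third node from one end (E_6). One simple-root ordering that puts it in standard form is (alpha_2, alpha_5, alpha_4, alpha_1, alpha_3, alpha_6). So the algebra is type E_6.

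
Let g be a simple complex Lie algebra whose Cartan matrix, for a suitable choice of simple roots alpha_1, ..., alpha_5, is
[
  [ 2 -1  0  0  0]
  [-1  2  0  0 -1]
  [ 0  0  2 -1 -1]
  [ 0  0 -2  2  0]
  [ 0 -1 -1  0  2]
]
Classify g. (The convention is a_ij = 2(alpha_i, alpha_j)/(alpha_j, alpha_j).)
C_5 (sp(10))

The matrix has rank 5 with 2's on the diagonal. Reading the off-diagonal entries as Dynkin edges (a single edge where a_ij = a_ji = -1; a double or triple edge where a_ij * a_ji = 2 or 3), the diagram is a chain of 5 nodes with a double edge at one end; the terminal node there is the unique long simple root (C_5). One simple-root ordering that puts it in standard form is (alpha_1, alpha_2, alpha_5, alpha_3, alpha_4). So the algebra is type C_5, i.e. sp(10).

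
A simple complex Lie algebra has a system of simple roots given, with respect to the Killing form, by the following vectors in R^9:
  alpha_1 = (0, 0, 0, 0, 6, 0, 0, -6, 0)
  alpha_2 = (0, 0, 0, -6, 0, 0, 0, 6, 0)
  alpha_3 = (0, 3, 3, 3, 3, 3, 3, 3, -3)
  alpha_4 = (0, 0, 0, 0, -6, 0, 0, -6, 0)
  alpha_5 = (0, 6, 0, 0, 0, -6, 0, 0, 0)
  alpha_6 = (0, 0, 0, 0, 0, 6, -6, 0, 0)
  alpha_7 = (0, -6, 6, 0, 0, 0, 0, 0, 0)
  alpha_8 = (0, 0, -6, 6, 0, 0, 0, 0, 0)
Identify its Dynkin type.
E_8

Compute the Cartan integers a_ij = 2(alpha_i, alpha_j)/(alpha_j, alpha_j); the resulting 8x8 Cartan matrix is
[[2, -1, 0, 0, 0, 0, 0, 0], [-1, 2, 0, -1, 0, 0, 0, -1], [0, 0, 2, -1, 0, 0, 0, 0], [0, -1, -1, 2, 0, 0, 0, 0], [0, 0, 0, 0, 2, -1, -1, 0], [0, 0, 0, 0, -1, 2, 0, 0], [0, 0, 0, 0, -1, 0, 2, -1], [0, -1, 0, 0, 0, 0, -1, 2]].
All simple roots have the same length, so the diagram is simply laced. The associated Dynkin diagram is a chain of 7 nodes with one extra node attached to the third node from one end (E_8), so the type is E_8.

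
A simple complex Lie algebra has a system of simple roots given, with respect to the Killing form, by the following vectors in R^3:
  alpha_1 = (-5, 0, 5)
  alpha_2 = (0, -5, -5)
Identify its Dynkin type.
Compute the Cartan integers a_ij = 2(alpha_i, alpha_j)/(alpha_j, alpha_j); the resulting 2x2 Cartan matrix is
[[2, -1], [-1, 2]].
All simple roots have the same length, so the diagram is simply laced. The associated Dynkin diagram is a chain of 2 nodes with single edges (A_2), so the type is A_2 (the algebra sl(3)).

A_2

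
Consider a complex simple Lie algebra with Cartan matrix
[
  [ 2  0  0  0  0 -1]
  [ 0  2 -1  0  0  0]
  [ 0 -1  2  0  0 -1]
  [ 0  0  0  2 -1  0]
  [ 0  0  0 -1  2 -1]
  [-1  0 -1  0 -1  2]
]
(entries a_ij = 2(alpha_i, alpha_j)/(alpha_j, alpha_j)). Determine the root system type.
E_6

The matrix has rank 6 with 2's on the diagonal. Reading the off-diagonal entries as Dynkin edges (a single edge where a_ij = a_ji = -1; a double or triple edge where a_ij * a_ji = 2 or 3), the diagram is a chain of 5 nodes with one extra node attached to the third node from one end (E_6). One simple-root ordering that puts it in standard form is (alpha_2, alpha_1, alpha_3, alpha_6, alpha_5, alpha_4). So the algebra is type E_6.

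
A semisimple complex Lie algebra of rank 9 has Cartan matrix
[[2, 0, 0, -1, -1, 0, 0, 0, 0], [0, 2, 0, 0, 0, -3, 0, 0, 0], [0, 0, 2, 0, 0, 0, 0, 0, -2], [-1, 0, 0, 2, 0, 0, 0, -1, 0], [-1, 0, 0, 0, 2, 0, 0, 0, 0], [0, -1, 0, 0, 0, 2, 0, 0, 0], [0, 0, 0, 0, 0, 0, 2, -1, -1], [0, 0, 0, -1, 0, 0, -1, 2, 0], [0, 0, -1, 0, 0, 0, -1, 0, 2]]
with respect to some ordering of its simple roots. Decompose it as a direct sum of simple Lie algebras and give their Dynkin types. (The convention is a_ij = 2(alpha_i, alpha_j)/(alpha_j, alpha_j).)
The diagram associated to this matrix has two connected components: the simple roots {alpha_1, alpha_3, alpha_4, alpha_5, alpha_7, alpha_8, alpha_9} form a chain of 7 nodes with a double edge at one end; the terminal node there is the unique long simple root (C_7), and {alpha_2, alpha_6} form two nodes joined by a triple edge (G_2). A semisimple Lie algebra decomposes uniquely as the direct sum of simple ideals, one per connected component of its Dynkin diagram, so g ≅ C_7 ⊕ G_2 (dimension 105 + 14 = 119).

C_7 (sp(14)) ⊕ G_2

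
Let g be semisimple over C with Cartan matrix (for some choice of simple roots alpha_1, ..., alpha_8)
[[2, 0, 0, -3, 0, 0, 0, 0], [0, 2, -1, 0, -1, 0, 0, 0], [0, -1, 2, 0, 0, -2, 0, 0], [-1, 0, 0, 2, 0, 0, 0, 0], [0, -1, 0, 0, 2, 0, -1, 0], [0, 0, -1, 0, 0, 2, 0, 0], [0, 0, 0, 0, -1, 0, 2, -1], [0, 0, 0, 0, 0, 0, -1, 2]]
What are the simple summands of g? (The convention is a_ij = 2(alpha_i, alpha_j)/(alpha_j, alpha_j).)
type B_6 + type G_2

The diagram associated to this matrix has two connected components: the simple roots {alpha_2, alpha_3, alpha_5, alpha_6, alpha_7, alpha_8} form a chain of 6 nodes with a double edge at one end; the terminal node there is the unique short simple root (B_6), and {alpha_1, alpha_4} form two nodes joined by a triple edge (G_2). A semisimple Lie algebra decomposes uniquely as the direct sum of simple ideals, one per connected component of its Dynkin diagram, so g ≅ B_6 ⊕ G_2 (dimension 78 + 14 = 92).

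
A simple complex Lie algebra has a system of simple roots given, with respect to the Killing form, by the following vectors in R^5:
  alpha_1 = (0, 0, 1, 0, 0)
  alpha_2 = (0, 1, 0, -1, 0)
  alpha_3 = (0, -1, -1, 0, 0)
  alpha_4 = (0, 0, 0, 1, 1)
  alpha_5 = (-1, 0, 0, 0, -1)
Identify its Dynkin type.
Compute the Cartan integers a_ij = 2(alpha_i, alpha_j)/(alpha_j, alpha_j); the resulting 5x5 Cartan matrix is
[[2, 0, -1, 0, 0], [0, 2, -1, -1, 0], [-2, -1, 2, 0, 0], [0, -1, 0, 2, -1], [0, 0, 0, -1, 2]].
The roots have two lengths (squared-length ratio 2:1); the short ones are alpha_{1}. The associated Dynkin diagram is a chain of 5 nodes with a double edge at one end; the terminal node there is the unique short simple root (B_5), so the type is B_5 (the algebra so(11)).

B5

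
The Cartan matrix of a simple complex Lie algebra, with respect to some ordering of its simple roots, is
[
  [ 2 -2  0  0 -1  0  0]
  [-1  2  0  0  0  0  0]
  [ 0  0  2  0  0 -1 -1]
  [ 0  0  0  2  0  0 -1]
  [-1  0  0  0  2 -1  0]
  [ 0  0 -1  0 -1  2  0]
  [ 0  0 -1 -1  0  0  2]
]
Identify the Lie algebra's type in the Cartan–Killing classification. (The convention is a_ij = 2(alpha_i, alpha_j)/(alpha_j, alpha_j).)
B7

The matrix has rank 7 with 2's on the diagonal. Reading the off-diagonal entries as Dynkin edges (a single edge where a_ij = a_ji = -1; a double or triple edge where a_ij * a_ji = 2 or 3), the diagram is a chain of 7 nodes with a double edge at one end; the terminal node there is the unique short simple root (B_7). One simple-root ordering that puts it in standard form is (alpha_4, alpha_7, alpha_3, alpha_6, alpha_5, alpha_1, alpha_2). So the algebra is type B_7, i.e. so(15).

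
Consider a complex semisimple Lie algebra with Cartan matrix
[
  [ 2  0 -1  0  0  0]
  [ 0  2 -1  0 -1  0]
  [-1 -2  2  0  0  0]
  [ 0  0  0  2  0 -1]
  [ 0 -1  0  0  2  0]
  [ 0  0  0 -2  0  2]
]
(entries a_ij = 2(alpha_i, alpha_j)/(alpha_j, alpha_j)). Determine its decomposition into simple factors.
The diagram associated to this matrix has two connected components: the simple roots {alpha_4, alpha_6} form a chain of 2 nodes with a double edge at one end; the terminal node there is the unique short simple root (B_2), and {alpha_1, alpha_2, alpha_3, alpha_5} form a chain of 4 nodes with a double edge between the middle two (F_4). A semisimple Lie algebra decomposes uniquely as the direct sum of simple ideals, one per connected component of its Dynkin diagram, so g ≅ B_2 ⊕ F_4 (dimension 10 + 52 = 62).

B2 ⊕ F4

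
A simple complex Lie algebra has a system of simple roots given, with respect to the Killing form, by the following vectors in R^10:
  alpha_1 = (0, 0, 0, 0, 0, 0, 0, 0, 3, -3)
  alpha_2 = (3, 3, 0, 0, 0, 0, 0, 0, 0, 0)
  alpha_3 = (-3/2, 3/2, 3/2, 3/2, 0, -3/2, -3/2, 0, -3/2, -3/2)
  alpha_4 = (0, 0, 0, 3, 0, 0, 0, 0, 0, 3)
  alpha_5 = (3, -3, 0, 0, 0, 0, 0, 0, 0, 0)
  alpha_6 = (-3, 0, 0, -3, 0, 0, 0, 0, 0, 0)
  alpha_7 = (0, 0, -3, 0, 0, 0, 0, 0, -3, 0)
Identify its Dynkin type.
type E_7

Compute the Cartan integers a_ij = 2(alpha_i, alpha_j)/(alpha_j, alpha_j); the resulting 7x7 Cartan matrix is
[[2, 0, 0, -1, 0, 0, -1], [0, 2, 0, 0, 0, -1, 0], [0, 0, 2, 0, -1, 0, 0], [-1, 0, 0, 2, 0, -1, 0], [0, 0, -1, 0, 2, -1, 0], [0, -1, 0, -1, -1, 2, 0], [-1, 0, 0, 0, 0, 0, 2]].
All simple roots have the same length, so the diagram is simply laced. The associated Dynkin diagram is a chain of 6 nodes with one extra node attached to the third node from one end (E_7), so the type is E_7.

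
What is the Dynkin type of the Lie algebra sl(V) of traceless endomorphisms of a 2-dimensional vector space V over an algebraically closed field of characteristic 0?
A_1 (sl(2))

This is sl(2), which has dimension 2^2 - 1 = 3 and rank 2 - 1 = 1 (a Cartan subalgebra is the diagonal traceless matrices). In the classification of classical Lie algebras, the special linear algebra sl(n+1) has type A_n; here n = 1, so the Dynkin diagram is a chain of 1 nodes with single edges (A_1). Hence the type is A_1.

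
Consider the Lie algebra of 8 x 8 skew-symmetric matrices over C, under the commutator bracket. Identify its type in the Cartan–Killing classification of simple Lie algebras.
D_4

This is so(8) with 8 even, which has dimension 8(8-1)/2 = 28 and rank 8/2 = 4. In the classification of classical Lie algebras, the orthogonal algebra so(2n) in an even number of variables has type D_n; here n = 4, so the Dynkin diagram is a chain of 2 nodes with a fork of two nodes at one end (D_4). Hence the type is D_4.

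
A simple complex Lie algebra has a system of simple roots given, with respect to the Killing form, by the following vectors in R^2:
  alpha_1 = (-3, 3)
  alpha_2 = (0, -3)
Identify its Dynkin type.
B_2

Compute the Cartan integers a_ij = 2(alpha_i, alpha_j)/(alpha_j, alpha_j); the resulting 2x2 Cartan matrix is
[[2, -2], [-1, 2]].
The roots have two lengths (squared-length ratio 2:1); the short ones are alpha_{2}. The associated Dynkin diagram is a chain of 2 nodes with a double edge at one end; the terminal node there is the unique short simple root (B_2), so the type is B_2 (the algebra so(5)).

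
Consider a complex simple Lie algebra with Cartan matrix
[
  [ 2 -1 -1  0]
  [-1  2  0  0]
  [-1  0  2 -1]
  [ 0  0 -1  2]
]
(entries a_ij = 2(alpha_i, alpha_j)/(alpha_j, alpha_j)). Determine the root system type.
The matrix has rank 4 with 2's on the diagonal. Reading the off-diagonal entries as Dynkin edges (a single edge where a_ij = a_ji = -1; a double or triple edge where a_ij * a_ji = 2 or 3), the diagram is a chain of 4 nodes with single edges (A_4). One simple-root ordering that puts it in standard form is (alpha_4, alpha_3, alpha_1, alpha_2). So the algebra is type A_4, i.e. sl(5).

A_4 (sl(5))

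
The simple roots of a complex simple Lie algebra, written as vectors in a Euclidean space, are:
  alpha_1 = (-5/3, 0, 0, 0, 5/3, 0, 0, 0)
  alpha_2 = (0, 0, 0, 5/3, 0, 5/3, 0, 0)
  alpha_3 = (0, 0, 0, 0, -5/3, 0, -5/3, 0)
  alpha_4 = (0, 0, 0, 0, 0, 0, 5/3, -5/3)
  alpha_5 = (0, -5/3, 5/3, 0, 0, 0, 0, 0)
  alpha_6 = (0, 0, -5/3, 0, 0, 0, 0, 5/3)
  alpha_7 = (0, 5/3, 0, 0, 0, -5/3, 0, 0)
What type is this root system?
type A_7

Compute the Cartan integers a_ij = 2(alpha_i, alpha_j)/(alpha_j, alpha_j); the resulting 7x7 Cartan matrix is
[[2, 0, -1, 0, 0, 0, 0], [0, 2, 0, 0, 0, 0, -1], [-1, 0, 2, -1, 0, 0, 0], [0, 0, -1, 2, 0, -1, 0], [0, 0, 0, 0, 2, -1, -1], [0, 0, 0, -1, -1, 2, 0], [0, -1, 0, 0, -1, 0, 2]].
All simple roots have the same length, so the diagram is simply laced. The associated Dynkin diagram is a chain of 7 nodes with single edges (A_7), so the type is A_7 (the algebra sl(8)).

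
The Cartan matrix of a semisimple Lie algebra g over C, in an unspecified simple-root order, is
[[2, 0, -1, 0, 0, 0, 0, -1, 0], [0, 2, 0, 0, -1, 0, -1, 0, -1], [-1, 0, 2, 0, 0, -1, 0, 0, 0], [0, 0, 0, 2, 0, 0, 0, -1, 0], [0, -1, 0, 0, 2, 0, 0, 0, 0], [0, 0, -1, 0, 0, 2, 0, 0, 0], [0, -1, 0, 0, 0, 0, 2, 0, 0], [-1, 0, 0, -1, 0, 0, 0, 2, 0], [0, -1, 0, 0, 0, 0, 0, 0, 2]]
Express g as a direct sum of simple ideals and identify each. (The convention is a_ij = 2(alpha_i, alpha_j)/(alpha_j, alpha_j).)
The diagram associated to this matrix has two connected components: the simple roots {alpha_1, alpha_3, alpha_4, alpha_6, alpha_8} form a chain of 5 nodes with single edges (A_5), and {alpha_2, alpha_5, alpha_7, alpha_9} form a chain of 2 nodes with a fork of two nodes at one end (D_4). A semisimple Lie algebra decomposes uniquely as the direct sum of simple ideals, one per connected component of its Dynkin diagram, so g ≅ A_5 ⊕ D_4 (dimension 35 + 28 = 63).

A_5 (sl(6)) + D_4 (so(8))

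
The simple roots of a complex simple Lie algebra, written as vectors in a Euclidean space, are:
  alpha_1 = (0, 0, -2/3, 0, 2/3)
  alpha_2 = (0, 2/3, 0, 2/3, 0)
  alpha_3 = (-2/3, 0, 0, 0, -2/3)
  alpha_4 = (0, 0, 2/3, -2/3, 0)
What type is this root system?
type A_4

Compute the Cartan integers a_ij = 2(alpha_i, alpha_j)/(alpha_j, alpha_j); the resulting 4x4 Cartan matrix is
[[2, 0, -1, -1], [0, 2, 0, -1], [-1, 0, 2, 0], [-1, -1, 0, 2]].
All simple roots have the same length, so the diagram is simply laced. The associated Dynkin diagram is a chain of 4 nodes with single edges (A_4), so the type is A_4 (the algebra sl(5)).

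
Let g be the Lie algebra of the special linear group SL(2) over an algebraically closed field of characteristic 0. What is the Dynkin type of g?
This is sl(2), which has dimension 2^2 - 1 = 3 and rank 2 - 1 = 1 (a Cartan subalgebra is the diagonal traceless matrices). In the classification of classical Lie algebras, the special linear algebra sl(n+1) has type A_n; here n = 1, so the Dynkin diagram is a chain of 1 nodes with single edges (A_1). Hence the type is A_1.

type A_1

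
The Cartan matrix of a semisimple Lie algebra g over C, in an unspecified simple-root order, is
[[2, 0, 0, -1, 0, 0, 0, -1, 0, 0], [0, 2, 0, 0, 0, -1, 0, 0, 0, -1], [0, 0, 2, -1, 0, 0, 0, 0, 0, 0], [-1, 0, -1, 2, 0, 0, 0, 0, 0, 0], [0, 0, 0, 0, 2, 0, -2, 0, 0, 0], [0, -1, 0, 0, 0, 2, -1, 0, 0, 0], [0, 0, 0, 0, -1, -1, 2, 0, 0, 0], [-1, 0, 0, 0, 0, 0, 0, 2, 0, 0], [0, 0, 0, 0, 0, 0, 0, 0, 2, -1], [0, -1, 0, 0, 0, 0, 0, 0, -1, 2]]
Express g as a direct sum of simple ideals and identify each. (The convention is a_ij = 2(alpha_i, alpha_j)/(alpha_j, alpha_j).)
A_4 + C_6

The diagram associated to this matrix has two connected components: the simple roots {alpha_1, alpha_3, alpha_4, alpha_8} form a chain of 4 nodes with single edges (A_4), and {alpha_2, alpha_5, alpha_6, alpha_7, alpha_9, alpha_10} form a chain of 6 nodes with a double edge at one end; the terminal node there is the unique long simple root (C_6). A semisimple Lie algebra decomposes uniquely as the direct sum of simple ideals, one per connected component of its Dynkin diagram, so g ≅ A_4 ⊕ C_6 (dimension 24 + 78 = 102).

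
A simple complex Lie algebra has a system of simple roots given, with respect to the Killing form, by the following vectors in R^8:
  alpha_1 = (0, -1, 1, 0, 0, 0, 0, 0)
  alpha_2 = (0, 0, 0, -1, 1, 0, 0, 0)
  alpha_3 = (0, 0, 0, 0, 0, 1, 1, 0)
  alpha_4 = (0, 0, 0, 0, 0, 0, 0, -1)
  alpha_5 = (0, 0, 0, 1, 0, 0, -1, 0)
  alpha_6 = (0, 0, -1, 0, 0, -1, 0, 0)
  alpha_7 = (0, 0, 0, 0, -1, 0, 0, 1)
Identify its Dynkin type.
B_7

Compute the Cartan integers a_ij = 2(alpha_i, alpha_j)/(alpha_j, alpha_j); the resulting 7x7 Cartan matrix is
[[2, 0, 0, 0, 0, -1, 0], [0, 2, 0, 0, -1, 0, -1], [0, 0, 2, 0, -1, -1, 0], [0, 0, 0, 2, 0, 0, -1], [0, -1, -1, 0, 2, 0, 0], [-1, 0, -1, 0, 0, 2, 0], [0, -1, 0, -2, 0, 0, 2]].
The roots have two lengths (squared-length ratio 2:1); the short ones are alpha_{4}. The associated Dynkin diagram is a chain of 7 nodes with a double edge at one end; the terminal node there is the unique short simple root (B_7), so the type is B_7 (the algebra so(15)).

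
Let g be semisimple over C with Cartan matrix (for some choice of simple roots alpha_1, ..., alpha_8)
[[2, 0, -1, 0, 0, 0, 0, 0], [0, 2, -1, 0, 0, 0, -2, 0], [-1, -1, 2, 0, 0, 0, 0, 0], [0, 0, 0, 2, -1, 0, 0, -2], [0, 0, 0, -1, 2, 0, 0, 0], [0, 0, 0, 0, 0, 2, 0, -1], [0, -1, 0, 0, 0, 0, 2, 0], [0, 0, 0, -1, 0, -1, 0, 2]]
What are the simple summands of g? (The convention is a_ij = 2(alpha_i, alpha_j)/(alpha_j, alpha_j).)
The diagram associated to this matrix has two connected components: the simple roots {alpha_1, alpha_2, alpha_3, alpha_7} form a chain of 4 nodes with a double edge at one end; the terminal node there is the unique short simple root (B_4), and {alpha_4, alpha_5, alpha_6, alpha_8} form a chain of 4 nodes with a double edge between the middle two (F_4). A semisimple Lie algebra decomposes uniquely as the direct sum of simple ideals, one per connected component of its Dynkin diagram, so g ≅ B_4 ⊕ F_4 (dimension 36 + 52 = 88).

B4 + F4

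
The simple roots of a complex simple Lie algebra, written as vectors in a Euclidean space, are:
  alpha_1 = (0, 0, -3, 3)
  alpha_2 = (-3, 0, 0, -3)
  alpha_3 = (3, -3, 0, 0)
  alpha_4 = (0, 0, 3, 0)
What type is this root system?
Compute the Cartan integers a_ij = 2(alpha_i, alpha_j)/(alpha_j, alpha_j); the resulting 4x4 Cartan matrix is
[[2, -1, 0, -2], [-1, 2, -1, 0], [0, -1, 2, 0], [-1, 0, 0, 2]].
The roots have two lengths (squared-length ratio 2:1); the short ones are alpha_{4}. The associated Dynkin diagram is a chain of 4 nodes with a double edge at one end; the terminal node there is the unique short simple root (B_4), so the type is B_4 (the algebra so(9)).

B_4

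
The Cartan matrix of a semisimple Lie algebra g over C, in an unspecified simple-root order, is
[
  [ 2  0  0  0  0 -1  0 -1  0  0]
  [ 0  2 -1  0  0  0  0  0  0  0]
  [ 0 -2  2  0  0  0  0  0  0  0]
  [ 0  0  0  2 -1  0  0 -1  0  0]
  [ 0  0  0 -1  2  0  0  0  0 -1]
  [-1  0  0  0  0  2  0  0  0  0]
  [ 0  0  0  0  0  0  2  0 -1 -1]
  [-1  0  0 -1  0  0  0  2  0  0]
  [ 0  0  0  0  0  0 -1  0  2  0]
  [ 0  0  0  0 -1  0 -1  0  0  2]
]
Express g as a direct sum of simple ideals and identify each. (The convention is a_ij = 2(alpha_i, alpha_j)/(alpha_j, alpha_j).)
A8 ⊕ B2

The diagram associated to this matrix has two connected components: the simple roots {alpha_1, alpha_4, alpha_5, alpha_6, alpha_7, alpha_8, alpha_9, alpha_10} form a chain of 8 nodes with single edges (A_8), and {alpha_2, alpha_3} form a chain of 2 nodes with a double edge at one end; the terminal node there is the unique short simple root (B_2). A semisimple Lie algebra decomposes uniquely as the direct sum of simple ideals, one per connected component of its Dynkin diagram, so g ≅ A_8 ⊕ B_2 (dimension 80 + 10 = 90).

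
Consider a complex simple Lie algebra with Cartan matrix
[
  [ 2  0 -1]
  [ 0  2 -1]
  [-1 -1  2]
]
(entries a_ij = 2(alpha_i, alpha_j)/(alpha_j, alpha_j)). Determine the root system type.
The matrix has rank 3 with 2's on the diagonal. Reading the off-diagonal entries as Dynkin edges (a single edge where a_ij = a_ji = -1; a double or triple edge where a_ij * a_ji = 2 or 3), the diagram is a chain of 3 nodes with single edges (A_3). One simple-root ordering that puts it in standard form is (alpha_2, alpha_3, alpha_1). So the algebra is type A_3, i.e. sl(4).

A_3 (sl(4))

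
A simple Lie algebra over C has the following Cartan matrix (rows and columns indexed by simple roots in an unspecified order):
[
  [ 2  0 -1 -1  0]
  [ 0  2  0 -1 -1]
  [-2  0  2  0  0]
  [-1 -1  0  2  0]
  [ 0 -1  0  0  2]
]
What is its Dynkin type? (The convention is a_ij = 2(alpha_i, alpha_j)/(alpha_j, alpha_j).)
C_5 (sp(10))

The matrix has rank 5 with 2's on the diagonal. Reading the off-diagonal entries as Dynkin edges (a single edge where a_ij = a_ji = -1; a double or triple edge where a_ij * a_ji = 2 or 3), the diagram is a chain of 5 nodes with a double edge at one end; the terminal node there is the unique long simple root (C_5). One simple-root ordering that puts it in standard form is (alpha_5, alpha_2, alpha_4, alpha_1, alpha_3). So the algebra is type C_5, i.e. sp(10).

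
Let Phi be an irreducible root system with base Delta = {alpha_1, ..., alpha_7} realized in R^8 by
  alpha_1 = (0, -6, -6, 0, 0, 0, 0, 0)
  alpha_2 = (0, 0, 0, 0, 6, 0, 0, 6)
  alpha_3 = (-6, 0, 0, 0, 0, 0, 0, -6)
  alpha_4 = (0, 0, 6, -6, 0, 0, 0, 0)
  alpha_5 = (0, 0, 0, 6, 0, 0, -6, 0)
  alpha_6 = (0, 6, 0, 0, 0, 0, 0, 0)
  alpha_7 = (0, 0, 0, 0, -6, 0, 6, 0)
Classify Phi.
B_7 (so(15))

Compute the Cartan integers a_ij = 2(alpha_i, alpha_j)/(alpha_j, alpha_j); the resulting 7x7 Cartan matrix is
[[2, 0, 0, -1, 0, -2, 0], [0, 2, -1, 0, 0, 0, -1], [0, -1, 2, 0, 0, 0, 0], [-1, 0, 0, 2, -1, 0, 0], [0, 0, 0, -1, 2, 0, -1], [-1, 0, 0, 0, 0, 2, 0], [0, -1, 0, 0, -1, 0, 2]].
The roots have two lengths (squared-length ratio 2:1); the short ones are alpha_{6}. The associated Dynkin diagram is a chain of 7 nodes with a double edge at one end; the terminal node there is the unique short simple root (B_7), so the type is B_7 (the algebra so(15)).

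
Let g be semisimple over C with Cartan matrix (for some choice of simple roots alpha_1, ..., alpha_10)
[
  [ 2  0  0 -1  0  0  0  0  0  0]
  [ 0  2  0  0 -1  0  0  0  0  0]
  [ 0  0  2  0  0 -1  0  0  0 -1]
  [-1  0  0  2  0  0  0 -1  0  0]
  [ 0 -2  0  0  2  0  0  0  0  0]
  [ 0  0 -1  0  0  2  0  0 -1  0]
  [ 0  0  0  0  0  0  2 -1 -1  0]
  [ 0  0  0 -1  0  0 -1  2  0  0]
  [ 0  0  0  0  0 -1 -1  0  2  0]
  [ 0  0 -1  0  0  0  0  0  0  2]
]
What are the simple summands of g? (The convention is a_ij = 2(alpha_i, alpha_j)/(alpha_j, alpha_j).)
The diagram associated to this matrix has two connected components: the simple roots {alpha_1, alpha_3, alpha_4, alpha_6, alpha_7, alpha_8, alpha_9, alpha_10} form a chain of 8 nodes with single edges (A_8), and {alpha_2, alpha_5} form a chain of 2 nodes with a double edge at one end; the terminal node there is the unique short simple root (B_2). A semisimple Lie algebra decomposes uniquely as the direct sum of simple ideals, one per connected component of its Dynkin diagram, so g ≅ A_8 ⊕ B_2 (dimension 80 + 10 = 90).

A_8 (sl(9)) ⊕ B_2 (so(5))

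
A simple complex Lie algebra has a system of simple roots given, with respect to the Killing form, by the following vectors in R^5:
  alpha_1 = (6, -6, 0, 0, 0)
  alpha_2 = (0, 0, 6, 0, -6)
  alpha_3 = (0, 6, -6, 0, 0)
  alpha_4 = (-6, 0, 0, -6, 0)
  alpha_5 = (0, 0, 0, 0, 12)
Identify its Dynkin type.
Compute the Cartan integers a_ij = 2(alpha_i, alpha_j)/(alpha_j, alpha_j); the resulting 5x5 Cartan matrix is
[[2, 0, -1, -1, 0], [0, 2, -1, 0, -1], [-1, -1, 2, 0, 0], [-1, 0, 0, 2, 0], [0, -2, 0, 0, 2]].
The roots have two lengths (squared-length ratio 2:1); the short ones are alpha_{1,2,3,4}. The associated Dynkin diagram is a chain of 5 nodes with a double edge at one end; the terminal node there is the unique long simple root (C_5), so the type is C_5 (the algebra sp(10)).

type C_5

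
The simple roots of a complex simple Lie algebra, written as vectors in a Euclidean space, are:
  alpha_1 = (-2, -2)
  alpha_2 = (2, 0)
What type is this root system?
B2

Compute the Cartan integers a_ij = 2(alpha_i, alpha_j)/(alpha_j, alpha_j); the resulting 2x2 Cartan matrix is
[[2, -2], [-1, 2]].
The roots have two lengths (squared-length ratio 2:1); the short ones are alpha_{2}. The associated Dynkin diagram is a chain of 2 nodes with a double edge at one end; the terminal node there is the unique short simple root (B_2), so the type is B_2 (the algebra so(5)).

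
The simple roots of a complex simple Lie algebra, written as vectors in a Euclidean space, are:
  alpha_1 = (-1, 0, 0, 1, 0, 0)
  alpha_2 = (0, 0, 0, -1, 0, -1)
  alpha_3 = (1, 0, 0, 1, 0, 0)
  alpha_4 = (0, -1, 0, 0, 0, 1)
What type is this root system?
Compute the Cartan integers a_ij = 2(alpha_i, alpha_j)/(alpha_j, alpha_j); the resulting 4x4 Cartan matrix is
[[2, -1, 0, 0], [-1, 2, -1, -1], [0, -1, 2, 0], [0, -1, 0, 2]].
All simple roots have the same length, so the diagram is simply laced. The associated Dynkin diagram is a chain of 2 nodes with a fork of two nodes at one end (D_4), so the type is D_4 (the algebra so(8)).

D4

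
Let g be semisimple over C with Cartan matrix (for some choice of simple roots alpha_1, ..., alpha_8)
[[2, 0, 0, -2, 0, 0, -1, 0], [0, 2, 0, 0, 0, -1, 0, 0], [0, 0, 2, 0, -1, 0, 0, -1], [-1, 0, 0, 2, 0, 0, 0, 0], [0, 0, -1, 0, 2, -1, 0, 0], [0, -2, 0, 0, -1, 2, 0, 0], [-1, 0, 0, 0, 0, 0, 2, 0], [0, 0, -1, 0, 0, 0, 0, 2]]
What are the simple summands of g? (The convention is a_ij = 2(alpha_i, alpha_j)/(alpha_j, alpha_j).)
The diagram associated to this matrix has two connected components: the simple roots {alpha_1, alpha_4, alpha_7} form a chain of 3 nodes with a double edge at one end; the terminal node there is the unique short simple root (B_3), and {alpha_2, alpha_3, alpha_5, alpha_6, alpha_8} form a chain of 5 nodes with a double edge at one end; the terminal node there is the unique short simple root (B_5). A semisimple Lie algebra decomposes uniquely as the direct sum of simple ideals, one per connected component of its Dynkin diagram, so g ≅ B_3 ⊕ B_5 (dimension 21 + 55 = 76).

B_3 ⊕ B_5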